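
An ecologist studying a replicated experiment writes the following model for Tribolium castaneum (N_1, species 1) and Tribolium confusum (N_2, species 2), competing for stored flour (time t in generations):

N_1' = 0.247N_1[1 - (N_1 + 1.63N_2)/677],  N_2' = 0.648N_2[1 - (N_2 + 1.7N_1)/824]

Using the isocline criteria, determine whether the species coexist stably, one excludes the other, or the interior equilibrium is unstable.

unstable coexistence (outcome depends on initial conditions)

Compare the nullcline intercepts: K1/α12 = 677/1.63 = 415 < K2 = 824; K2/α21 = 824/1.7 = 485 < K1 = 677.
Since both are reversed, neither can invade when rare; the interior point is a saddle.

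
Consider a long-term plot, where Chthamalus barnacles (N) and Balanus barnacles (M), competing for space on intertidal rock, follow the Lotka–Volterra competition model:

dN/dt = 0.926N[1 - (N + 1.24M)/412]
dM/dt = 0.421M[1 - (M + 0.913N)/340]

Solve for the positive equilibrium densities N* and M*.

N* ≈ 72.7, M* ≈ 274

Setting both brackets to zero gives the nullclines N + 1.24M = 412 and 0.913N + M = 340.
Substituting M = 340 - 0.913N into the first: N(1 - 1.24·0.913) = 412 - 1.24·340.
So N* = -9.6/-0.132 = 72.7, and then M* = 340 - 0.913·72.7 = 274.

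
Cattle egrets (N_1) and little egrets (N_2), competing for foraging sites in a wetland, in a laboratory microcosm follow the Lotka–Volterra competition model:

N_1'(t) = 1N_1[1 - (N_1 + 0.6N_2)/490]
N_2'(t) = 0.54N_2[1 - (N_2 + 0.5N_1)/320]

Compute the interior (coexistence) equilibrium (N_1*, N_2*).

Setting both brackets to zero gives the nullclines N_1 + 0.6N_2 = 490 and 0.5N_1 + N_2 = 320.
Substituting N_2 = 320 - 0.5N_1 into the first: N_1(1 - 0.6·0.5) = 490 - 0.6·320.
So N_1* = 298/0.7 = 426, and then N_2* = 320 - 0.5·426 = 107.

N_1* ≈ 426, N_2* ≈ 107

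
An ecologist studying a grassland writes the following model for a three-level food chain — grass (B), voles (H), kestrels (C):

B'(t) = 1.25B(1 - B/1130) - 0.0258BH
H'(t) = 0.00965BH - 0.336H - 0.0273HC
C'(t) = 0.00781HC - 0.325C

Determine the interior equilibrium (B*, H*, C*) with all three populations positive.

B* ≈ 159, H* ≈ 41.6, C* ≈ 44.1

From dC/dt = 0: 0.00781H* = 0.325, so H* = 41.6.
From dB/dt = 0: 1.25(1 - B*/1130) = 0.0258·41.6, giving B* = 1130·(1 - 0.859) = 159.
From dH/dt = 0: 0.00965·159 - 0.336 = 0.0273C*, so C* = 1.2/0.0273 = 44.1.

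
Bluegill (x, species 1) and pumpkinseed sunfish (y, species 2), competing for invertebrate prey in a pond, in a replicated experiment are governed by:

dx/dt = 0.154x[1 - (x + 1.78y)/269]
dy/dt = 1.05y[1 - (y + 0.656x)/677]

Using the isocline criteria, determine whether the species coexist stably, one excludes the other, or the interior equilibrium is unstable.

Compare the nullcline intercepts: K1/α12 = 269/1.78 = 151 < K2 = 677; K2/α21 = 677/0.656 = 1030 > K1 = 269.
Since the inequalities point opposite ways, species 2 can invade but species 1 cannot.

species 2 excludes species 1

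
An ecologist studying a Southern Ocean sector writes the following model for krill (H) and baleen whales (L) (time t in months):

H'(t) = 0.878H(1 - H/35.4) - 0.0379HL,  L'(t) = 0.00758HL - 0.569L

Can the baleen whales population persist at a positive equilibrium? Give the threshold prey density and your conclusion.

Threshold H = 75.1; K < 75.1, so no, the predator goes extinct.

The predator equation gives dL/dt > 0 only when H > 0.569/0.00758 = 75.1.
Without the predator, H → K = 35.4. Since 35.4 < 75.1, the predator cannot invade.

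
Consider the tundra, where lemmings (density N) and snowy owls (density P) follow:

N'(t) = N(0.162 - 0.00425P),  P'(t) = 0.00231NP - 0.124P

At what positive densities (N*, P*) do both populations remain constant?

Set dP/dt = 0 with P > 0: 0.00231N - 0.124 = 0, so N* = 0.124/0.00231 = 53.7.
Set dN/dt = 0 with N > 0: 0.162 - 0.00425P = 0, so P* = 0.162/0.00425 = 38.1.

N* ≈ 53.7, P* ≈ 38.1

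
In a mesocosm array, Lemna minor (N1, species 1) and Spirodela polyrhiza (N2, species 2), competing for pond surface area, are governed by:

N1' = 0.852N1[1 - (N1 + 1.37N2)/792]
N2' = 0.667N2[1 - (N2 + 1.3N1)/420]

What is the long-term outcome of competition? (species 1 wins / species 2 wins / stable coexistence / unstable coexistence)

Compare the nullcline intercepts: K1/α12 = 792/1.37 = 578 > K2 = 420; K2/α21 = 420/1.3 = 323 < K1 = 792.
Since the inequalities point opposite ways, species 1 can invade but species 2 cannot.

species 1 excludes species 2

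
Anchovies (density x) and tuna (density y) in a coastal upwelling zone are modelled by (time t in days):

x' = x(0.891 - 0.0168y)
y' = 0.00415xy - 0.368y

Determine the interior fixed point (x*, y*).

Set dy/dt = 0 with y > 0: 0.00415x - 0.368 = 0, so x* = 0.368/0.00415 = 88.7.
Set dx/dt = 0 with x > 0: 0.891 - 0.0168y = 0, so y* = 0.891/0.0168 = 53.

x* ≈ 88.7, y* ≈ 53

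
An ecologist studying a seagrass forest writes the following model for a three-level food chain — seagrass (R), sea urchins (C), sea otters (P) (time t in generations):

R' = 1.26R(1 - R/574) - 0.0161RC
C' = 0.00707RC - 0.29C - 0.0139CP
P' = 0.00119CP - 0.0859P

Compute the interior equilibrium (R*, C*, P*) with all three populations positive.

From dP/dt = 0: 0.00119C* = 0.0859, so C* = 72.2.
From dR/dt = 0: 1.26(1 - R*/574) = 0.0161·72.2, giving R* = 574·(1 - 0.922) = 44.6.
From dC/dt = 0: 0.00707·44.6 - 0.29 = 0.0139P*, so P* = 0.0251/0.0139 = 1.8.

R* ≈ 44.6, C* ≈ 72.2, P* ≈ 1.8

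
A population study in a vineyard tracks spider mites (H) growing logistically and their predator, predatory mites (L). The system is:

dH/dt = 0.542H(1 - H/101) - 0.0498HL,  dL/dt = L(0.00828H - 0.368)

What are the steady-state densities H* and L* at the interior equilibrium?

From dL/dt = 0 with L > 0: 0.00828H* = 0.368, so H* = 44.4.
Substitute into dH/dt = 0: 0.542(1 - 44.4/101) = 0.0498L*.
The bracket is 0.56, giving L* = 0.303/0.0498 = 6.09.

H* ≈ 44.4, L* ≈ 6.09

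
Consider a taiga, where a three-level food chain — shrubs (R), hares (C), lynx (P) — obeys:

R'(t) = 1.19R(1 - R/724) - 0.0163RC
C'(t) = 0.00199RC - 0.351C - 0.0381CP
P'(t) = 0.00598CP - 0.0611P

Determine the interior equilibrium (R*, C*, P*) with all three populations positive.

From dP/dt = 0: 0.00598C* = 0.0611, so C* = 10.2.
From dR/dt = 0: 1.19(1 - R*/724) = 0.0163·10.2, giving R* = 724·(1 - 0.14) = 623.
From dC/dt = 0: 0.00199·623 - 0.351 = 0.0381P*, so P* = 0.888/0.0381 = 23.3.

R* ≈ 623, C* ≈ 10.2, P* ≈ 23.3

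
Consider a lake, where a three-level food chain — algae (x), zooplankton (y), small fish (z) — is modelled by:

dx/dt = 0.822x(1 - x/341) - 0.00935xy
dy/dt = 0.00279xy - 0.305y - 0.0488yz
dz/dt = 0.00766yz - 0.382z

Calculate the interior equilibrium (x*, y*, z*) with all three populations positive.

x* ≈ 148, y* ≈ 49.9, z* ≈ 2.19

From dz/dt = 0: 0.00766y* = 0.382, so y* = 49.9.
From dx/dt = 0: 0.822(1 - x*/341) = 0.00935·49.9, giving x* = 341·(1 - 0.567) = 148.
From dy/dt = 0: 0.00279·148 - 0.305 = 0.0488z*, so z* = 0.107/0.0488 = 2.19.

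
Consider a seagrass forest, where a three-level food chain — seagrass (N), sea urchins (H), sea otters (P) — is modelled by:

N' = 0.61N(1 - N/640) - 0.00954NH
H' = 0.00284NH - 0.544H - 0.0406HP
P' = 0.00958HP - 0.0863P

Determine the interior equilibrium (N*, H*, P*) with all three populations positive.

N* ≈ 550, H* ≈ 9.01, P* ≈ 25.1

From dP/dt = 0: 0.00958H* = 0.0863, so H* = 9.01.
From dN/dt = 0: 0.61(1 - N*/640) = 0.00954·9.01, giving N* = 640·(1 - 0.141) = 550.
From dH/dt = 0: 0.00284·550 - 0.544 = 0.0406P*, so P* = 1.02/0.0406 = 25.1.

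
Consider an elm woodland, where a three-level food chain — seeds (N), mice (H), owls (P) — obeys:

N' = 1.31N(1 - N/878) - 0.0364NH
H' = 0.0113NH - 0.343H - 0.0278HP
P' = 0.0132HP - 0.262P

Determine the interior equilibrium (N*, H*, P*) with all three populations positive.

N* ≈ 394, H* ≈ 19.8, P* ≈ 148

From dP/dt = 0: 0.0132H* = 0.262, so H* = 19.8.
From dN/dt = 0: 1.31(1 - N*/878) = 0.0364·19.8, giving N* = 878·(1 - 0.552) = 394.
From dH/dt = 0: 0.0113·394 - 0.343 = 0.0278P*, so P* = 4.11/0.0278 = 148.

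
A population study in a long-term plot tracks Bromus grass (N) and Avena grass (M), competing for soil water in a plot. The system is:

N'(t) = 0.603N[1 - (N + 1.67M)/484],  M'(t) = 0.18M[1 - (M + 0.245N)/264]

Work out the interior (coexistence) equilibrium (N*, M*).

Setting both brackets to zero gives the nullclines N + 1.67M = 484 and 0.245N + M = 264.
Substituting M = 264 - 0.245N into the first: N(1 - 1.67·0.245) = 484 - 1.67·264.
So N* = 43.1/0.591 = 73, and then M* = 264 - 0.245·73 = 246.

N* ≈ 73, M* ≈ 246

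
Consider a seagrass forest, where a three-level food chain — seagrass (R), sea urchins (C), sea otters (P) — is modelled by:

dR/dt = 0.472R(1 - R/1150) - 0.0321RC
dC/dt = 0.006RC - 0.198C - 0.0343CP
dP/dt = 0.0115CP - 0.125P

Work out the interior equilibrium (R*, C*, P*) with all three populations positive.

From dP/dt = 0: 0.0115C* = 0.125, so C* = 10.9.
From dR/dt = 0: 0.472(1 - R*/1150) = 0.0321·10.9, giving R* = 1150·(1 - 0.739) = 300.
From dC/dt = 0: 0.006·300 - 0.198 = 0.0343P*, so P* = 1.6/0.0343 = 46.7.

R* ≈ 300, C* ≈ 10.9, P* ≈ 46.7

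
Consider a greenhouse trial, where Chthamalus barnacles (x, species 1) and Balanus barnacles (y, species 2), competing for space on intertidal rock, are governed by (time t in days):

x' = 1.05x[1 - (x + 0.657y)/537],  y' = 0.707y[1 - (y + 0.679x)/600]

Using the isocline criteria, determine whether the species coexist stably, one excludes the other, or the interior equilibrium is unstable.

stable coexistence

Compare the nullcline intercepts: K1/α12 = 537/0.657 = 817 > K2 = 600; K2/α21 = 600/0.679 = 884 > K1 = 537.
Since both inequalities hold, each species can invade when rare, so the interior equilibrium is stable.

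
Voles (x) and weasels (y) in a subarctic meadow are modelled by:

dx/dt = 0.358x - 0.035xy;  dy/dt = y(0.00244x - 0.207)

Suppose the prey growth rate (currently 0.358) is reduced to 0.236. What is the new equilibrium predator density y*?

At the interior fixed point, setting dx/dt = 0 with x > 0 fixes y* = (prey growth rate)/(xy coefficient) — independent of the other coefficients.
With the change, y* = 0.236/0.035 = 6.74; it falls from 10.2.

y* ≈ 6.74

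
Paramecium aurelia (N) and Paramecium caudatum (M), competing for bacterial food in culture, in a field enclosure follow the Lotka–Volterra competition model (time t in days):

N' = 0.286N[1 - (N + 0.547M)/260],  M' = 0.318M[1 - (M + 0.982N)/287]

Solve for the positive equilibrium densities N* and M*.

N* ≈ 223, M* ≈ 68.4

Setting both brackets to zero gives the nullclines N + 0.547M = 260 and 0.982N + M = 287.
Substituting M = 287 - 0.982N into the first: N(1 - 0.547·0.982) = 260 - 0.547·287.
So N* = 103/0.463 = 223, and then M* = 287 - 0.982·223 = 68.4.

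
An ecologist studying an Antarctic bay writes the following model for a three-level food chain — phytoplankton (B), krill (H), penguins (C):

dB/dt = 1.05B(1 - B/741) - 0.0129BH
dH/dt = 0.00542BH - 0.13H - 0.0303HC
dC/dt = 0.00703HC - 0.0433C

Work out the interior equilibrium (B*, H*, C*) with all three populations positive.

From dC/dt = 0: 0.00703H* = 0.0433, so H* = 6.16.
From dB/dt = 0: 1.05(1 - B*/741) = 0.0129·6.16, giving B* = 741·(1 - 0.0757) = 685.
From dH/dt = 0: 0.00542·685 - 0.13 = 0.0303C*, so C* = 3.58/0.0303 = 118.

B* ≈ 685, H* ≈ 6.16, C* ≈ 118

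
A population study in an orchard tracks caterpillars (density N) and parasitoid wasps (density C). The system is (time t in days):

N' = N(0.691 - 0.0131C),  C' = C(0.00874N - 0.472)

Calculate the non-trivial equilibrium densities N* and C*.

Set dC/dt = 0 with C > 0: 0.00874N - 0.472 = 0, so N* = 0.472/0.00874 = 54.
Set dN/dt = 0 with N > 0: 0.691 - 0.0131C = 0, so C* = 0.691/0.0131 = 52.7.

N* ≈ 54, C* ≈ 52.7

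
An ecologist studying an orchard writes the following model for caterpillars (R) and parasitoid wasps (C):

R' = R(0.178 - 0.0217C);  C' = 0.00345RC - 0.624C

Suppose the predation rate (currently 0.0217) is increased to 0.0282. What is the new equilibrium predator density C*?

At the interior fixed point, setting dR/dt = 0 with R > 0 fixes C* = (prey growth rate)/(RC coefficient) — independent of the other coefficients.
With the change, C* = 0.178/0.0282 = 6.31; it falls from 8.2.

C* ≈ 6.31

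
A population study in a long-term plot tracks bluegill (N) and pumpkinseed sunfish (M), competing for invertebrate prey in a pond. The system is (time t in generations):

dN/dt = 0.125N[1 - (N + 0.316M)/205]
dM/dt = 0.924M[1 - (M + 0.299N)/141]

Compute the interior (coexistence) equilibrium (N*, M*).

N* ≈ 177, M* ≈ 88

Setting both brackets to zero gives the nullclines N + 0.316M = 205 and 0.299N + M = 141.
Substituting M = 141 - 0.299N into the first: N(1 - 0.316·0.299) = 205 - 0.316·141.
So N* = 160/0.906 = 177, and then M* = 141 - 0.299·177 = 88.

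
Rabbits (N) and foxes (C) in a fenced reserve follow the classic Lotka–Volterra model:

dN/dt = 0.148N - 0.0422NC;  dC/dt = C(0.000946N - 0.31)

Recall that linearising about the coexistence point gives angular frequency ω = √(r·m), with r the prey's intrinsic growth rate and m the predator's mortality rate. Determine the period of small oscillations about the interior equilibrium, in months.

T ≈ 29.3 months

Here r = 0.148 and m = 0.31, so r·m = 0.0459.
ω = √0.0459 = 0.214 per month, hence T = 2π/ω ≈ 29.3 months.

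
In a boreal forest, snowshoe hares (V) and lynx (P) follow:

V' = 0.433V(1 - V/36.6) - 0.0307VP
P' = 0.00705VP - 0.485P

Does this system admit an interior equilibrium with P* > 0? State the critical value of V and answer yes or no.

The predator equation gives dP/dt > 0 only when V > 0.485/0.00705 = 68.8.
Without the predator, V → K = 36.6. Since 36.6 < 68.8, the predator cannot invade.

Threshold V = 68.8; K < 68.8, so no, the predator goes extinct.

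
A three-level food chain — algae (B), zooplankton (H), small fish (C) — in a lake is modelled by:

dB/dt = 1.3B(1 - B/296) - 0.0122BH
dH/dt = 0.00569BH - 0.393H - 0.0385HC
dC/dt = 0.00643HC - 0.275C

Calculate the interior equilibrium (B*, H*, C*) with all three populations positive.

B* ≈ 177, H* ≈ 42.8, C* ≈ 16

From dC/dt = 0: 0.00643H* = 0.275, so H* = 42.8.
From dB/dt = 0: 1.3(1 - B*/296) = 0.0122·42.8, giving B* = 296·(1 - 0.401) = 177.
From dH/dt = 0: 0.00569·177 - 0.393 = 0.0385C*, so C* = 0.615/0.0385 = 16.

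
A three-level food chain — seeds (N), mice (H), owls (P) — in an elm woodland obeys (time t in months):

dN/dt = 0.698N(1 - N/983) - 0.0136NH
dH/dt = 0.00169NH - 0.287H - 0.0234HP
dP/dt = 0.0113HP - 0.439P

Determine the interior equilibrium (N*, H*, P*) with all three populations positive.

N* ≈ 239, H* ≈ 38.8, P* ≈ 4.99

From dP/dt = 0: 0.0113H* = 0.439, so H* = 38.8.
From dN/dt = 0: 0.698(1 - N*/983) = 0.0136·38.8, giving N* = 983·(1 - 0.757) = 239.
From dH/dt = 0: 0.00169·239 - 0.287 = 0.0234P*, so P* = 0.117/0.0234 = 4.99.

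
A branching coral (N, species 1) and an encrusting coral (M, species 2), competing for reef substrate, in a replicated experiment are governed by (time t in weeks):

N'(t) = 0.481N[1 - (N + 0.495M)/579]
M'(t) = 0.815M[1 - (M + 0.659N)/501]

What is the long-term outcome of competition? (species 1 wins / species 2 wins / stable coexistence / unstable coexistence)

stable coexistence

Compare the nullcline intercepts: K1/α12 = 579/0.495 = 1170 > K2 = 501; K2/α21 = 501/0.659 = 760 > K1 = 579.
Since both inequalities hold, each species can invade when rare, so the interior equilibrium is stable.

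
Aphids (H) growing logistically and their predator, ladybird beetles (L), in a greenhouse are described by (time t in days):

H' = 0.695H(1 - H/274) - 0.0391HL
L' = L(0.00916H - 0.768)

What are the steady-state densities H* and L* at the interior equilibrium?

From dL/dt = 0 with L > 0: 0.00916H* = 0.768, so H* = 83.8.
Substitute into dH/dt = 0: 0.695(1 - 83.8/274) = 0.0391L*.
The bracket is 0.694, giving L* = 0.482/0.0391 = 12.3.

H* ≈ 83.8, L* ≈ 12.3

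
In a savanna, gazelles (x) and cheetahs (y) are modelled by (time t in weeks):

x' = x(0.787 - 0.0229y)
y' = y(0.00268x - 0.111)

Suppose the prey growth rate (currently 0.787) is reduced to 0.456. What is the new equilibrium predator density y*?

At the interior fixed point, setting dx/dt = 0 with x > 0 fixes y* = (prey growth rate)/(xy coefficient) — independent of the other coefficients.
With the change, y* = 0.456/0.0229 = 19.9; it falls from 34.4.

y* ≈ 19.9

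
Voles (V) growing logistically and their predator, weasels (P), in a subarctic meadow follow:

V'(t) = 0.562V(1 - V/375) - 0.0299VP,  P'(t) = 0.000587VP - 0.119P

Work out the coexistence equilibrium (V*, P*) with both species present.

From dP/dt = 0 with P > 0: 0.000587V* = 0.119, so V* = 203.
Substitute into dV/dt = 0: 0.562(1 - 203/375) = 0.0299P*.
The bracket is 0.459, giving P* = 0.258/0.0299 = 8.63.

V* ≈ 203, P* ≈ 8.63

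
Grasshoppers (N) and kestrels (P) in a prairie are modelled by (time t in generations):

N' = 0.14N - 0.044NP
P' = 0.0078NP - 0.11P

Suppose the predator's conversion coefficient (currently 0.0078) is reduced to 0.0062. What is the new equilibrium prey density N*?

At the interior fixed point, setting dP/dt = 0 with P > 0 fixes N* = (predator death rate)/(NP coefficient) — independent of the other coefficients.
With the change, N* = 0.11/0.0062 = 17.7; it rises from 14.1.

N* ≈ 17.7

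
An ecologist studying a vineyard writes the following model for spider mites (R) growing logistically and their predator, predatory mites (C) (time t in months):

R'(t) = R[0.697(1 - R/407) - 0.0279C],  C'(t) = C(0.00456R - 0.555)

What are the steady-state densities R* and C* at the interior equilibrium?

From dC/dt = 0 with C > 0: 0.00456R* = 0.555, so R* = 122.
Substitute into dR/dt = 0: 0.697(1 - 122/407) = 0.0279C*.
The bracket is 0.701, giving C* = 0.489/0.0279 = 17.5.

R* ≈ 122, C* ≈ 17.5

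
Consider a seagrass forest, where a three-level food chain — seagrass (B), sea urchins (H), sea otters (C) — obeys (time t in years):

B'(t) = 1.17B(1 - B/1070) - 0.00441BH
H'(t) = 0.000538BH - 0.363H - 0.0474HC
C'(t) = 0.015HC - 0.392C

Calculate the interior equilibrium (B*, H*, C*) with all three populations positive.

From dC/dt = 0: 0.015H* = 0.392, so H* = 26.1.
From dB/dt = 0: 1.17(1 - B*/1070) = 0.00441·26.1, giving B* = 1070·(1 - 0.0985) = 965.
From dH/dt = 0: 0.000538·965 - 0.363 = 0.0474C*, so C* = 0.156/0.0474 = 3.29.

B* ≈ 965, H* ≈ 26.1, C* ≈ 3.29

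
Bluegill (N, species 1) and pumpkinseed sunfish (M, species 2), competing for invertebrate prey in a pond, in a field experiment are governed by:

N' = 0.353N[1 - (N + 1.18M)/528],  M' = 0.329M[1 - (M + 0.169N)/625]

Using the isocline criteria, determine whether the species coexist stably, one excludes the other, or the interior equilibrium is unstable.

species 2 excludes species 1

Compare the nullcline intercepts: K1/α12 = 528/1.18 = 447 < K2 = 625; K2/α21 = 625/0.169 = 3700 > K1 = 528.
Since the inequalities point opposite ways, species 2 can invade but species 1 cannot.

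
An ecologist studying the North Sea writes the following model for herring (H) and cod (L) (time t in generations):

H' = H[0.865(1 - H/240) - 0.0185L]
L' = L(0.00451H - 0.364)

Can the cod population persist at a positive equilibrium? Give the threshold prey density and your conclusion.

The predator equation gives dL/dt > 0 only when H > 0.364/0.00451 = 80.7.
Without the predator, H → K = 240. Since 240 > 80.7, the predator can invade and persist.

Threshold H = 80.7; K > 80.7, so yes, the predator persists.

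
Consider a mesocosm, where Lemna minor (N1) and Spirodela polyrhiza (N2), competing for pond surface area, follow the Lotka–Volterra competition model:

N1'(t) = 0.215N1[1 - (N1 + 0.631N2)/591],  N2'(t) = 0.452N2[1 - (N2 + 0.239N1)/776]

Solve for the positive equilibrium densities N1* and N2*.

N1* ≈ 119, N2* ≈ 747

Setting both brackets to zero gives the nullclines N1 + 0.631N2 = 591 and 0.239N1 + N2 = 776.
Substituting N2 = 776 - 0.239N1 into the first: N1(1 - 0.631·0.239) = 591 - 0.631·776.
So N1* = 101/0.849 = 119, and then N2* = 776 - 0.239·119 = 747.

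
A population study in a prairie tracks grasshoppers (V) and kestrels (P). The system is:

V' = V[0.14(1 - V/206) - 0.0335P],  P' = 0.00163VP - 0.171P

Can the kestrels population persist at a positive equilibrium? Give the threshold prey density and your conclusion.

Threshold V = 105; K > 105, so yes, the predator persists.

The predator equation gives dP/dt > 0 only when V > 0.171/0.00163 = 105.
Without the predator, V → K = 206. Since 206 > 105, the predator can invade and persist.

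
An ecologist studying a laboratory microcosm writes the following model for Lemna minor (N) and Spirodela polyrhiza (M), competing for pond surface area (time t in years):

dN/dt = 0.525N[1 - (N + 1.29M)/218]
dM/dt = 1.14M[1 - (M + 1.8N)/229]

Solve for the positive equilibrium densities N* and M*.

N* ≈ 58.6, M* ≈ 124

Setting both brackets to zero gives the nullclines N + 1.29M = 218 and 1.8N + M = 229.
Substituting M = 229 - 1.8N into the first: N(1 - 1.29·1.8) = 218 - 1.29·229.
So N* = -77.4/-1.32 = 58.6, and then M* = 229 - 1.8·58.6 = 124.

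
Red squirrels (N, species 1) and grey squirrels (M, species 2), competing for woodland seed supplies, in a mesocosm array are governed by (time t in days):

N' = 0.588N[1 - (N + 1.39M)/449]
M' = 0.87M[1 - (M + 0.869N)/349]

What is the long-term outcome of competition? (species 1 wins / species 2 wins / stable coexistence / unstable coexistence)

Compare the nullcline intercepts: K1/α12 = 449/1.39 = 323 < K2 = 349; K2/α21 = 349/0.869 = 402 < K1 = 449.
Since both are reversed, neither can invade when rare; the interior point is a saddle.

unstable coexistence (outcome depends on initial conditions)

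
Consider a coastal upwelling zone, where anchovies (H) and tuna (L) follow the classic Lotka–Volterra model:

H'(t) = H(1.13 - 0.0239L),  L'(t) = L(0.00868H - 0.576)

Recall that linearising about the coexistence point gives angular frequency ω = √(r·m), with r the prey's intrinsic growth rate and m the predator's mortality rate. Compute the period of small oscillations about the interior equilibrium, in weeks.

Here r = 1.13 and m = 0.576, so r·m = 0.651.
ω = √0.651 = 0.807 per week, hence T = 2π/ω ≈ 7.79 weeks.

T ≈ 7.79 weeks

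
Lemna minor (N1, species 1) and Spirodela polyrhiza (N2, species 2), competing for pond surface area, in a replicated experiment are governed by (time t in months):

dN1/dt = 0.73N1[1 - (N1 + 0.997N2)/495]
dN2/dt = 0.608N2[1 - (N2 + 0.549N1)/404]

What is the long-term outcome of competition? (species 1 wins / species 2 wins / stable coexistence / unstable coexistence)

stable coexistence

Compare the nullcline intercepts: K1/α12 = 495/0.997 = 496 > K2 = 404; K2/α21 = 404/0.549 = 736 > K1 = 495.
Since both inequalities hold, each species can invade when rare, so the interior equilibrium is stable.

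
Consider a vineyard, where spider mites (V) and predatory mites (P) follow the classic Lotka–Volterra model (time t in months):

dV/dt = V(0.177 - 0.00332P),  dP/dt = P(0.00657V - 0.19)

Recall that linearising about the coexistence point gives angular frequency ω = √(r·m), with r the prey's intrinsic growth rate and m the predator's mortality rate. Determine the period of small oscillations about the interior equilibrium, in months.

Here r = 0.177 and m = 0.19, so r·m = 0.0336.
ω = √0.0336 = 0.183 per month, hence T = 2π/ω ≈ 34.3 months.

T ≈ 34.3 months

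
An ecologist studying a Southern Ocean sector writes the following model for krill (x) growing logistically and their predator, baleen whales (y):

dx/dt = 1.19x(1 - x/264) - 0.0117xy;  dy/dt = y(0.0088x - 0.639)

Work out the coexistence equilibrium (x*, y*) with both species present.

From dy/dt = 0 with y > 0: 0.0088x* = 0.639, so x* = 72.6.
Substitute into dx/dt = 0: 1.19(1 - 72.6/264) = 0.0117y*.
The bracket is 0.725, giving y* = 0.863/0.0117 = 73.7.

x* ≈ 72.6, y* ≈ 73.7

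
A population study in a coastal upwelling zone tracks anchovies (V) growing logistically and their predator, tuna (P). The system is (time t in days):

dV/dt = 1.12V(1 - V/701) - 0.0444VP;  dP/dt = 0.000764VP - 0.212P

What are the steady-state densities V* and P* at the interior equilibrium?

V* ≈ 277, P* ≈ 15.2

From dP/dt = 0 with P > 0: 0.000764V* = 0.212, so V* = 277.
Substitute into dV/dt = 0: 1.12(1 - 277/701) = 0.0444P*.
The bracket is 0.604, giving P* = 0.677/0.0444 = 15.2.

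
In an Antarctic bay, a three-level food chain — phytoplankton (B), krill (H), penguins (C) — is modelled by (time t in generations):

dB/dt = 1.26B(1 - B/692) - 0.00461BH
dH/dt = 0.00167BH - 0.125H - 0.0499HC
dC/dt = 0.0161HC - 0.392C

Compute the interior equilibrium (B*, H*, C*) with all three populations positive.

From dC/dt = 0: 0.0161H* = 0.392, so H* = 24.3.
From dB/dt = 0: 1.26(1 - B*/692) = 0.00461·24.3, giving B* = 692·(1 - 0.0891) = 630.
From dH/dt = 0: 0.00167·630 - 0.125 = 0.0499C*, so C* = 0.928/0.0499 = 18.6.

B* ≈ 630, H* ≈ 24.3, C* ≈ 18.6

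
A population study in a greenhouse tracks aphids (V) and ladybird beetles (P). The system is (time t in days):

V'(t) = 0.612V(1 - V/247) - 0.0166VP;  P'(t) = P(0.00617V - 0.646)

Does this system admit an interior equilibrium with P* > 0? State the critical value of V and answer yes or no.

Threshold V = 105; K > 105, so yes, the predator persists.

The predator equation gives dP/dt > 0 only when V > 0.646/0.00617 = 105.
Without the predator, V → K = 247. Since 247 > 105, the predator can invade and persist.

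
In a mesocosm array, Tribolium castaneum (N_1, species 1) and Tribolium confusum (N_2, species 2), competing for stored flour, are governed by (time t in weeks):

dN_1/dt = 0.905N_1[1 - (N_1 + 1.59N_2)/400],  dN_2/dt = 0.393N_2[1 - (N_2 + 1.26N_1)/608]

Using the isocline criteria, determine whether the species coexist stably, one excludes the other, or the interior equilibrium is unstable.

species 2 excludes species 1

Compare the nullcline intercepts: K1/α12 = 400/1.59 = 252 < K2 = 608; K2/α21 = 608/1.26 = 483 > K1 = 400.
Since the inequalities point opposite ways, species 2 can invade but species 1 cannot.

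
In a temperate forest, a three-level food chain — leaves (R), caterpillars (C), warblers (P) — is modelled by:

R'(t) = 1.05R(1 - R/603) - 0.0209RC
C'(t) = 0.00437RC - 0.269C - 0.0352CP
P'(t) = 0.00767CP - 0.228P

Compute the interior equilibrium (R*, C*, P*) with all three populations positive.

From dP/dt = 0: 0.00767C* = 0.228, so C* = 29.7.
From dR/dt = 0: 1.05(1 - R*/603) = 0.0209·29.7, giving R* = 603·(1 - 0.592) = 246.
From dC/dt = 0: 0.00437·246 - 0.269 = 0.0352P*, so P* = 0.807/0.0352 = 22.9.

R* ≈ 246, C* ≈ 29.7, P* ≈ 22.9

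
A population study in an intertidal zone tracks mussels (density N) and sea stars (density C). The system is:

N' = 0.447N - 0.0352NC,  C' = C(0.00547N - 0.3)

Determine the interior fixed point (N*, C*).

Set dC/dt = 0 with C > 0: 0.00547N - 0.3 = 0, so N* = 0.3/0.00547 = 54.8.
Set dN/dt = 0 with N > 0: 0.447 - 0.0352C = 0, so C* = 0.447/0.0352 = 12.7.

N* ≈ 54.8, C* ≈ 12.7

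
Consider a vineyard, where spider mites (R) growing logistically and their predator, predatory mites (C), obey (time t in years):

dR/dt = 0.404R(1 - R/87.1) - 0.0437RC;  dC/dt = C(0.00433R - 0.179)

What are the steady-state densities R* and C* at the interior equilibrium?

From dC/dt = 0 with C > 0: 0.00433R* = 0.179, so R* = 41.3.
Substitute into dR/dt = 0: 0.404(1 - 41.3/87.1) = 0.0437C*.
The bracket is 0.525, giving C* = 0.212/0.0437 = 4.86.

R* ≈ 41.3, C* ≈ 4.86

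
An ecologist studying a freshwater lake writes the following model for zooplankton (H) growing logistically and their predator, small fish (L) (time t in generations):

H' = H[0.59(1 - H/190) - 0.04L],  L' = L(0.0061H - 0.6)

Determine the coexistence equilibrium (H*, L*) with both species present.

From dL/dt = 0 with L > 0: 0.0061H* = 0.6, so H* = 98.4.
Substitute into dH/dt = 0: 0.59(1 - 98.4/190) = 0.04L*.
The bracket is 0.482, giving L* = 0.285/0.04 = 7.11.

H* ≈ 98.4, L* ≈ 7.11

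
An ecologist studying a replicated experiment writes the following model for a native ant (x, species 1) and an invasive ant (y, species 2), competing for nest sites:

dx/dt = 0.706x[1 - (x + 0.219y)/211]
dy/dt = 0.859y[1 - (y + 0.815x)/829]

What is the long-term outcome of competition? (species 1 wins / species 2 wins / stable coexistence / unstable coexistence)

Compare the nullcline intercepts: K1/α12 = 211/0.219 = 963 > K2 = 829; K2/α21 = 829/0.815 = 1020 > K1 = 211.
Since both inequalities hold, each species can invade when rare, so the interior equilibrium is stable.

stable coexistence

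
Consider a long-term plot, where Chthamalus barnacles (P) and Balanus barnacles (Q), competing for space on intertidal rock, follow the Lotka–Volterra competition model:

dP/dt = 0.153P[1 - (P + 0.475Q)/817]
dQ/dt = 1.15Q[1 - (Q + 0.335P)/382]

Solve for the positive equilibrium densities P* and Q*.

Setting both brackets to zero gives the nullclines P + 0.475Q = 817 and 0.335P + Q = 382.
Substituting Q = 382 - 0.335P into the first: P(1 - 0.475·0.335) = 817 - 0.475·382.
So P* = 636/0.841 = 756, and then Q* = 382 - 0.335·756 = 129.

P* ≈ 756, Q* ≈ 129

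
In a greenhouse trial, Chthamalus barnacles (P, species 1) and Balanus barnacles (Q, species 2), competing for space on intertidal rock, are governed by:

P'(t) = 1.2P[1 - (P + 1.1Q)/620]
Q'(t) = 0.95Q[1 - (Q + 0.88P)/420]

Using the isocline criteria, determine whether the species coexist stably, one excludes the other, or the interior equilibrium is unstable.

Compare the nullcline intercepts: K1/α12 = 620/1.1 = 564 > K2 = 420; K2/α21 = 420/0.88 = 477 < K1 = 620.
Since the inequalities point opposite ways, species 1 can invade but species 2 cannot.

species 1 excludes species 2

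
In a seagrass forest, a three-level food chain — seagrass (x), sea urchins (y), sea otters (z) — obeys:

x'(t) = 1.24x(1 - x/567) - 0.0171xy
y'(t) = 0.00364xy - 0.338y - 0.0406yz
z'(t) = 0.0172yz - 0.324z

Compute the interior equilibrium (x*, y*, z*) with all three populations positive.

x* ≈ 420, y* ≈ 18.8, z* ≈ 29.3

From dz/dt = 0: 0.0172y* = 0.324, so y* = 18.8.
From dx/dt = 0: 1.24(1 - x*/567) = 0.0171·18.8, giving x* = 567·(1 - 0.26) = 420.
From dy/dt = 0: 0.00364·420 - 0.338 = 0.0406z*, so z* = 1.19/0.0406 = 29.3.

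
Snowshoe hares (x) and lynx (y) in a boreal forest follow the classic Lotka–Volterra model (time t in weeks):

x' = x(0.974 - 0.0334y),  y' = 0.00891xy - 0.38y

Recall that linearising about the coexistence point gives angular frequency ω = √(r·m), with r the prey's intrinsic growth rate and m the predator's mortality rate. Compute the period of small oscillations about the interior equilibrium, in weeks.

T ≈ 10.3 weeks

Here r = 0.974 and m = 0.38, so r·m = 0.37.
ω = √0.37 = 0.608 per week, hence T = 2π/ω ≈ 10.3 weeks.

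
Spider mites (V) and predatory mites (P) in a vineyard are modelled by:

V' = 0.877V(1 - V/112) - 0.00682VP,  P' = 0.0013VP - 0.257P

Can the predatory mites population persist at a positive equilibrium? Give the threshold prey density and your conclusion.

The predator equation gives dP/dt > 0 only when V > 0.257/0.0013 = 198.
Without the predator, V → K = 112. Since 112 < 198, the predator cannot invade.

Threshold V = 198; K < 198, so no, the predator goes extinct.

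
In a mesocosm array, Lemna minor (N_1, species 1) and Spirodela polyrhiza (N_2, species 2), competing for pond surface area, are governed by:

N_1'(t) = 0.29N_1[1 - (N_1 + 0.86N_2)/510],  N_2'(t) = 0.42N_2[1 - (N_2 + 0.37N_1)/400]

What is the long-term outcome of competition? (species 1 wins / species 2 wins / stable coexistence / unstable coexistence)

stable coexistence

Compare the nullcline intercepts: K1/α12 = 510/0.86 = 593 > K2 = 400; K2/α21 = 400/0.37 = 1080 > K1 = 510.
Since both inequalities hold, each species can invade when rare, so the interior equilibrium is stable.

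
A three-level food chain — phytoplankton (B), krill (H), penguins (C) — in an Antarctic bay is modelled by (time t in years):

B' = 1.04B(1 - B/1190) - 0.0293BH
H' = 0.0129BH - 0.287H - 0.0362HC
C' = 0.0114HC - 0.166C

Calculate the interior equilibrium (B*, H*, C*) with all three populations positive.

From dC/dt = 0: 0.0114H* = 0.166, so H* = 14.6.
From dB/dt = 0: 1.04(1 - B*/1190) = 0.0293·14.6, giving B* = 1190·(1 - 0.41) = 702.
From dH/dt = 0: 0.0129·702 - 0.287 = 0.0362C*, so C* = 8.77/0.0362 = 242.

B* ≈ 702, H* ≈ 14.6, C* ≈ 242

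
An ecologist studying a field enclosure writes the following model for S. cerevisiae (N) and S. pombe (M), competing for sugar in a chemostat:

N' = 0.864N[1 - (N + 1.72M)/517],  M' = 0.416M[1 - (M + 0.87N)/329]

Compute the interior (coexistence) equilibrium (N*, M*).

Setting both brackets to zero gives the nullclines N + 1.72M = 517 and 0.87N + M = 329.
Substituting M = 329 - 0.87N into the first: N(1 - 1.72·0.87) = 517 - 1.72·329.
So N* = -48.9/-0.496 = 98.5, and then M* = 329 - 0.87·98.5 = 243.

N* ≈ 98.5, M* ≈ 243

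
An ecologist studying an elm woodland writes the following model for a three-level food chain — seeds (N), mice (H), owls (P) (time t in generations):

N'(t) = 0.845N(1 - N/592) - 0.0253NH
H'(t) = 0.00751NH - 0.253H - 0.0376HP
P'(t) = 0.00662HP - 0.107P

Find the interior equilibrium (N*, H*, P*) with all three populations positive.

From dP/dt = 0: 0.00662H* = 0.107, so H* = 16.2.
From dN/dt = 0: 0.845(1 - N*/592) = 0.0253·16.2, giving N* = 592·(1 - 0.484) = 306.
From dH/dt = 0: 0.00751·306 - 0.253 = 0.0376P*, so P* = 2.04/0.0376 = 54.3.

N* ≈ 306, H* ≈ 16.2, P* ≈ 54.3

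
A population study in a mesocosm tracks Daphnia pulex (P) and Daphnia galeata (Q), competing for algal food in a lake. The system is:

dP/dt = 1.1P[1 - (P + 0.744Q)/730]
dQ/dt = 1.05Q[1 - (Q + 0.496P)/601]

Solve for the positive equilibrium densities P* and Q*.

Setting both brackets to zero gives the nullclines P + 0.744Q = 730 and 0.496P + Q = 601.
Substituting Q = 601 - 0.496P into the first: P(1 - 0.744·0.496) = 730 - 0.744·601.
So P* = 283/0.631 = 448, and then Q* = 601 - 0.496·448 = 379.

P* ≈ 448, Q* ≈ 379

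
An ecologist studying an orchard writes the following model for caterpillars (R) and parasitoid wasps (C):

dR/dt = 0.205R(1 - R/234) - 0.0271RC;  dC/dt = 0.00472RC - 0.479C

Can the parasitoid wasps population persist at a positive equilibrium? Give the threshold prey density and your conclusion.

The predator equation gives dC/dt > 0 only when R > 0.479/0.00472 = 101.
Without the predator, R → K = 234. Since 234 > 101, the predator can invade and persist.

Threshold R = 101; K > 101, so yes, the predator persists.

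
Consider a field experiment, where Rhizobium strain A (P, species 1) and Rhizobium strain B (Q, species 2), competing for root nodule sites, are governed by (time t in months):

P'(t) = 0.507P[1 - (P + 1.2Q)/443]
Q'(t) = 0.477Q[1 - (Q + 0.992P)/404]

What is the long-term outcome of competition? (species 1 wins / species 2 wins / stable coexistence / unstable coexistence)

unstable coexistence (outcome depends on initial conditions)

Compare the nullcline intercepts: K1/α12 = 443/1.2 = 369 < K2 = 404; K2/α21 = 404/0.992 = 407 < K1 = 443.
Since both are reversed, neither can invade when rare; the interior point is a saddle.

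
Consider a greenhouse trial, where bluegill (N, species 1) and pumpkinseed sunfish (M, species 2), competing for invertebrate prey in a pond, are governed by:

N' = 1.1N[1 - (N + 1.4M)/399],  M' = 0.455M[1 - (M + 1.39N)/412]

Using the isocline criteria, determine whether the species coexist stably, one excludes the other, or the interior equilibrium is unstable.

Compare the nullcline intercepts: K1/α12 = 399/1.4 = 285 < K2 = 412; K2/α21 = 412/1.39 = 296 < K1 = 399.
Since both are reversed, neither can invade when rare; the interior point is a saddle.

unstable coexistence (outcome depends on initial conditions)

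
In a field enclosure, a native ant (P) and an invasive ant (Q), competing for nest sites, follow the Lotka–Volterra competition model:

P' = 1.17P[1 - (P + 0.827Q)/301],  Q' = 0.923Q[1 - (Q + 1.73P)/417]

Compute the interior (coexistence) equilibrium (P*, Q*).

P* ≈ 102, Q* ≈ 241

Setting both brackets to zero gives the nullclines P + 0.827Q = 301 and 1.73P + Q = 417.
Substituting Q = 417 - 1.73P into the first: P(1 - 0.827·1.73) = 301 - 0.827·417.
So P* = -43.9/-0.431 = 102, and then Q* = 417 - 1.73·102 = 241.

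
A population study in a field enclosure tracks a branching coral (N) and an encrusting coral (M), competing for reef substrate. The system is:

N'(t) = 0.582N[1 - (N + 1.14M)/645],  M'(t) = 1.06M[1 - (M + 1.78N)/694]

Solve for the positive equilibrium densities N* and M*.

Setting both brackets to zero gives the nullclines N + 1.14M = 645 and 1.78N + M = 694.
Substituting M = 694 - 1.78N into the first: N(1 - 1.14·1.78) = 645 - 1.14·694.
So N* = -146/-1.03 = 142, and then M* = 694 - 1.78·142 = 441.

N* ≈ 142, M* ≈ 441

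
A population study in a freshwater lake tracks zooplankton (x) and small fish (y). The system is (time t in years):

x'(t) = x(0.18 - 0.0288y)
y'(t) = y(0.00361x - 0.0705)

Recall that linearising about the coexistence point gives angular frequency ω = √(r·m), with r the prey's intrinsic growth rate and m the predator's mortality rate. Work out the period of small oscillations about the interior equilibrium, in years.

T ≈ 55.8 years

Here r = 0.18 and m = 0.0705, so r·m = 0.0127.
ω = √0.0127 = 0.113 per year, hence T = 2π/ω ≈ 55.8 years.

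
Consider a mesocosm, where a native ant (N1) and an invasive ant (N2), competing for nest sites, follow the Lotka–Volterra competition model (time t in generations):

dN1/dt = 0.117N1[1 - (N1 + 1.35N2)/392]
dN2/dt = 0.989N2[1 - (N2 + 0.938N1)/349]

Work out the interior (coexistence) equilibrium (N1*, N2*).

N1* ≈ 297, N2* ≈ 70.2

Setting both brackets to zero gives the nullclines N1 + 1.35N2 = 392 and 0.938N1 + N2 = 349.
Substituting N2 = 349 - 0.938N1 into the first: N1(1 - 1.35·0.938) = 392 - 1.35·349.
So N1* = -79.2/-0.266 = 297, and then N2* = 349 - 0.938·297 = 70.2.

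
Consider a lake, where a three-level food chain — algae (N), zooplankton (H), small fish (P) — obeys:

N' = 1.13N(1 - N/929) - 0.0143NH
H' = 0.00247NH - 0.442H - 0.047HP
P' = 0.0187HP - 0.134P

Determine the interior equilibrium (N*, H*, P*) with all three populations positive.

N* ≈ 845, H* ≈ 7.17, P* ≈ 35

From dP/dt = 0: 0.0187H* = 0.134, so H* = 7.17.
From dN/dt = 0: 1.13(1 - N*/929) = 0.0143·7.17, giving N* = 929·(1 - 0.0907) = 845.
From dH/dt = 0: 0.00247·845 - 0.442 = 0.047P*, so P* = 1.64/0.047 = 35.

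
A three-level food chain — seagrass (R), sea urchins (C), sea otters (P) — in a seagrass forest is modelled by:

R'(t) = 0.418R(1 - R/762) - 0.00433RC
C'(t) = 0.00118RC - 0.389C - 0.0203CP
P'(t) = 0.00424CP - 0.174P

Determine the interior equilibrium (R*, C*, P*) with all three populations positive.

From dP/dt = 0: 0.00424C* = 0.174, so C* = 41.
From dR/dt = 0: 0.418(1 - R*/762) = 0.00433·41, giving R* = 762·(1 - 0.425) = 438.
From dC/dt = 0: 0.00118·438 - 0.389 = 0.0203P*, so P* = 0.128/0.0203 = 6.3.

R* ≈ 438, C* ≈ 41, P* ≈ 6.3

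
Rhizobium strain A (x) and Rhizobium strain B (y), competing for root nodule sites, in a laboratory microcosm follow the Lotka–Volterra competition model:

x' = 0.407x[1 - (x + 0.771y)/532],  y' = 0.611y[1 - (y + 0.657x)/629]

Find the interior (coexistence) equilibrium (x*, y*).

x* ≈ 95.3, y* ≈ 566

Setting both brackets to zero gives the nullclines x + 0.771y = 532 and 0.657x + y = 629.
Substituting y = 629 - 0.657x into the first: x(1 - 0.771·0.657) = 532 - 0.771·629.
So x* = 47/0.493 = 95.3, and then y* = 629 - 0.657·95.3 = 566.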